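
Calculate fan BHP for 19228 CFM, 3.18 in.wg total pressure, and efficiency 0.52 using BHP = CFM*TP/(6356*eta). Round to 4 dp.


BHP = 19228 * 3.18 / (6356 * 0.52) = 18.5001 hp

18.5001 hp


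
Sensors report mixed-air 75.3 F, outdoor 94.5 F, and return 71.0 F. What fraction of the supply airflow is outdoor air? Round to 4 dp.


frac = (75.3 - 71.0) / (94.5 - 71.0) = 0.1830

0.1830


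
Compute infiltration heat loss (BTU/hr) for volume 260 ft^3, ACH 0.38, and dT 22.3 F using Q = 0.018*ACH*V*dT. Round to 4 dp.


Q = 0.018 * 0.38 * 260 * 22.3 = 39.6583 BTU/hr

39.6583 BTU/hr


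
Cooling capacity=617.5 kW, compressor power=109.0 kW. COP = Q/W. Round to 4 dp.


COP = 617.5 / 109.0 = 5.6651

5.6651


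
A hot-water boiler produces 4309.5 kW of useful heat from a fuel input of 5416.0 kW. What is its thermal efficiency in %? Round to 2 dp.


eta = (4309.5/5416.0)*100 = 79.57 %

79.57 %


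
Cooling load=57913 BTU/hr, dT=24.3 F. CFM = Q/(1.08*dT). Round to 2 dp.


CFM = 57913 / (1.08 * 24.3) = 2206.71

2206.71 CFM


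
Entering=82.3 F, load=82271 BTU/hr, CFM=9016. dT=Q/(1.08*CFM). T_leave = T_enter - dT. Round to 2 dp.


dT = 82271/(1.08*9016) = 8.4491
T_leave = 82.3 - 8.4491 = 73.85 F

73.85 F


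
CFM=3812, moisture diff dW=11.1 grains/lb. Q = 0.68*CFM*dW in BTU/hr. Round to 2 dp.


Q = 0.68 * 3812 * 11.1 = 28772.98 BTU/hr

28772.98 BTU/hr


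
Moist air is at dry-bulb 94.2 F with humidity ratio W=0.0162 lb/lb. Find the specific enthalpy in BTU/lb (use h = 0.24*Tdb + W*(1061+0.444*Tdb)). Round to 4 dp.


h = 0.24*94.2 + 0.0162*(1061+0.444*94.2) = 40.4738 BTU/lb

40.4738 BTU/lb


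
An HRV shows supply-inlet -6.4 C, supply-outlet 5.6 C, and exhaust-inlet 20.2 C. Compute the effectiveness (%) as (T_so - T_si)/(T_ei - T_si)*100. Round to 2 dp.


eff = (5.6-(-6.4))/(20.2-(-6.4))*100 = 45.11 %

45.11 %


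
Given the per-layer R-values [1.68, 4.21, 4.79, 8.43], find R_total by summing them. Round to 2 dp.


R_total = 1.68 + 4.21 + 4.79 + 8.43 = 19.11

19.11


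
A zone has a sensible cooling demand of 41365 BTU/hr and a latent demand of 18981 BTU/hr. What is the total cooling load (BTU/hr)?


Qt = 41365 + 18981 = 60346 BTU/hr

60346 BTU/hr


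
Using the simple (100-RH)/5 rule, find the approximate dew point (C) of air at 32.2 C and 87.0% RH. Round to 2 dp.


Td = 32.2 - (100-87.0)/5 = 29.60 C

29.60 C


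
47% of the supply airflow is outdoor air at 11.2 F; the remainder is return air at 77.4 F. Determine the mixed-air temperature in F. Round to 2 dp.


T_mix = 0.47*11.2 + 0.53*77.4 = 46.29 F

46.29 F


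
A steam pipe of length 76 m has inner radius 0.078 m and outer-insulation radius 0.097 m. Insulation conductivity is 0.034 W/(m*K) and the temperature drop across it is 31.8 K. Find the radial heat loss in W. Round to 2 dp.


Q = 2*pi*0.034*76*31.8/ln(0.097/0.078) = 2368.31 W

2368.31 W


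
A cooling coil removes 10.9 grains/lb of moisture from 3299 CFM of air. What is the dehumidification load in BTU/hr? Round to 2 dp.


Q = 0.68 * 3299 * 10.9 = 24452.19 BTU/hr

24452.19 BTU/hr


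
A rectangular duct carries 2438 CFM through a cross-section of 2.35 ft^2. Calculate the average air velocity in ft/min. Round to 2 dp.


V = 2438 / 2.35 = 1037.45 ft/min

1037.45 ft/min


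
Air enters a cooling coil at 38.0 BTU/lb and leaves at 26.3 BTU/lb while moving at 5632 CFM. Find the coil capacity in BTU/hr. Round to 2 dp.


Q = 4.5 * 5632 * (38.0 - 26.3) = 296524.80 BTU/hr

296524.80 BTU/hr


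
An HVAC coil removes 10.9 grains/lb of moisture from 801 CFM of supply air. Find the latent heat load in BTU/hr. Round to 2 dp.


Q = 0.68 * 801 * 10.9 = 5937.01 BTU/hr

5937.01 BTU/hr


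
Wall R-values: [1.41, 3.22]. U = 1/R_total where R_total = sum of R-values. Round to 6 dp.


R_total = 1.41 + 3.22 = 4.63
U = 1/4.63 = 0.215983

0.215983


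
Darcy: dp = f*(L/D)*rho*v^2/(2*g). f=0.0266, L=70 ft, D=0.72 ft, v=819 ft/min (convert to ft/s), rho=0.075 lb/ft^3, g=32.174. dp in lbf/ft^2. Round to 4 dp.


v_fps = 819/60 = 13.65 ft/s
dp = 0.0266*(70/0.72)*0.075*13.65^2/(2*32.174) = 0.5616 lbf/ft^2

0.5616 lbf/ft^2


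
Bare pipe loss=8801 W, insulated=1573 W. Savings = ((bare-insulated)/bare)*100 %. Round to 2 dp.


Savings = ((8801-1573)/8801)*100 = 82.13 %

82.13 %


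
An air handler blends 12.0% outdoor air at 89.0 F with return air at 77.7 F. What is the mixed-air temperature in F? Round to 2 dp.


T_mix = 77.7 + (12.0/100)*(89.0-77.7) = 79.06 F

79.06 F


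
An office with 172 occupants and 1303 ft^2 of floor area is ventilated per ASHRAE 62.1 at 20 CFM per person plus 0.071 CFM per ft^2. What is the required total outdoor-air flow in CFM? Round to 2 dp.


Total = 172*20 + 1303*0.071 = 3532.51 CFM

3532.51 CFM


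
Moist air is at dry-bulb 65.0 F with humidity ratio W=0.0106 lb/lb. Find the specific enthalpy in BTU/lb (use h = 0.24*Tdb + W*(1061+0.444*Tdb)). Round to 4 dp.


h = 0.24*65.0 + 0.0106*(1061+0.444*65.0) = 27.1525 BTU/lb

27.1525 BTU/lb


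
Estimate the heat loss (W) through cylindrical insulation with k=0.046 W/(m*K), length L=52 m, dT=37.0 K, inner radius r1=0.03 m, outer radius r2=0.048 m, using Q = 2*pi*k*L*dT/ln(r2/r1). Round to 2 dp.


Q = 2*pi*0.046*52*37.0/ln(0.048/0.03) = 1183.15 W

1183.15 W


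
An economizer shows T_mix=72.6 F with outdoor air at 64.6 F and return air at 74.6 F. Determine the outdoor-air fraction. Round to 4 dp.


frac = (72.6 - 74.6) / (64.6 - 74.6) = 0.2000

0.2000


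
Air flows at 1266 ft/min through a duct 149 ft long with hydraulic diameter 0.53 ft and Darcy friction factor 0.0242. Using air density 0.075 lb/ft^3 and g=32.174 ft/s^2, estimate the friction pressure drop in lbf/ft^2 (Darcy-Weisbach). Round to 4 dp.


v_fps = 1266/60 = 21.1 ft/s
dp = 0.0242*(149/0.53)*0.075*21.1^2/(2*32.174) = 3.5303 lbf/ft^2

3.5303 lbf/ft^2


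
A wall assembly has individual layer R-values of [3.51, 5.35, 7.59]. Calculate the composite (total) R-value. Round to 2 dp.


R_total = 3.51 + 5.35 + 7.59 = 16.45

16.45


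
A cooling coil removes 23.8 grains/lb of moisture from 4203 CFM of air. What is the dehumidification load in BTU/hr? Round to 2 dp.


Q = 0.68 * 4203 * 23.8 = 68021.35 BTU/hr

68021.35 BTU/hr


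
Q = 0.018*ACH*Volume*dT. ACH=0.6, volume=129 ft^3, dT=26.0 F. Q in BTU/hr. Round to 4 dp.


Q = 0.018 * 0.6 * 129 * 26.0 = 36.2232 BTU/hr

36.2232 BTU/hr


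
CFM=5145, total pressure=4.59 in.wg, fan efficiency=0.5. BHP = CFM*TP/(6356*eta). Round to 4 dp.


BHP = 5145 * 4.59 / (6356 * 0.5) = 7.4309 hp

7.4309 hp


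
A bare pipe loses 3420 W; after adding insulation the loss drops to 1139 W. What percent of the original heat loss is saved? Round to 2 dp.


Savings = ((3420-1139)/3420)*100 = 66.70 %

66.70 %


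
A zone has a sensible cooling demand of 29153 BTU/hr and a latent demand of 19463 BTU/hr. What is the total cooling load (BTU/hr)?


Qt = 29153 + 19463 = 48616 BTU/hr

48616 BTU/hr


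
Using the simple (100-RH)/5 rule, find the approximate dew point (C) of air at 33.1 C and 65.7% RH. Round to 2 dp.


Td = 33.1 - (100-65.7)/5 = 26.24 C

26.24 C


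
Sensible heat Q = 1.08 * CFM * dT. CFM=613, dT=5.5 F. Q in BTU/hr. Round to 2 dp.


Q = 1.08 * 613 * 5.5 = 3641.22 BTU/hr

3641.22 BTU/hr


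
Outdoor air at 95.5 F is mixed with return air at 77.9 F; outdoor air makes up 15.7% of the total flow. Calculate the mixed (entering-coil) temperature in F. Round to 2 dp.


T_mix = 77.9 + (15.7/100)*(95.5-77.9) = 80.66 F

80.66 F


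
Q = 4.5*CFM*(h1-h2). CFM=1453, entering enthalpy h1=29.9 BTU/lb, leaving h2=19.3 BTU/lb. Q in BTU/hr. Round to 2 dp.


Q = 4.5 * 1453 * (29.9 - 19.3) = 69308.10 BTU/hr

69308.10 BTU/hr


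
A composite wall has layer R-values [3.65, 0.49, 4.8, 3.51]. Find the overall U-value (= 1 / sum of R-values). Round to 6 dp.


R_total = 3.65 + 0.49 + 4.8 + 3.51 = 12.45
U = 1/12.45 = 0.080321

0.080321


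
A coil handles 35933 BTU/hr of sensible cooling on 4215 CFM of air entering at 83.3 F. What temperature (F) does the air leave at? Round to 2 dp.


dT = 35933/(1.08*4215) = 7.8935
T_leave = 83.3 - 7.8935 = 75.41 F

75.41 F


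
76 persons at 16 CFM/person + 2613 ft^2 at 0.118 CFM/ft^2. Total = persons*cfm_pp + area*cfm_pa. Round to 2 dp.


Total = 76*16 + 2613*0.118 = 1524.33 CFM

1524.33 CFM


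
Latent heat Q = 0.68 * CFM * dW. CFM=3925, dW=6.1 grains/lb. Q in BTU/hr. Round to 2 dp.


Q = 0.68 * 3925 * 6.1 = 16280.90 BTU/hr

16280.90 BTU/hr


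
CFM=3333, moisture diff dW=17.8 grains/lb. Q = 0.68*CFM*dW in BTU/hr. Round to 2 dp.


Q = 0.68 * 3333 * 17.8 = 40342.63 BTU/hr

40342.63 BTU/hr


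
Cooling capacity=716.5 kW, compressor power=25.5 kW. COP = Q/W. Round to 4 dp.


COP = 716.5 / 25.5 = 28.0980

28.0980


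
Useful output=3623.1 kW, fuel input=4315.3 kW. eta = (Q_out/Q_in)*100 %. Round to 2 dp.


eta = (3623.1/4315.3)*100 = 83.96 %

83.96 %


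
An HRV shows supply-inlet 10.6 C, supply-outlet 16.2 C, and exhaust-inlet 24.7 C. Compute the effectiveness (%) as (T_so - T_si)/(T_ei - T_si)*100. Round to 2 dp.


eff = (16.2-10.6)/(24.7-10.6)*100 = 39.72 %

39.72 %


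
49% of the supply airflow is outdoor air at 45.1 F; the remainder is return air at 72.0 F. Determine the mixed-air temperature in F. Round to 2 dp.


T_mix = 0.49*45.1 + 0.51*72.0 = 58.82 F

58.82 F


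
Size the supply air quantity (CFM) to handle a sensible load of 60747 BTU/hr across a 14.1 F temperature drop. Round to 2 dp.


CFM = 60747 / (1.08 * 14.1) = 3989.16

3989.16 CFM


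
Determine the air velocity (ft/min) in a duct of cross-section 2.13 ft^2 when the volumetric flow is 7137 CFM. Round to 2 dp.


V = 7137 / 2.13 = 3350.70 ft/min

3350.70 ft/min


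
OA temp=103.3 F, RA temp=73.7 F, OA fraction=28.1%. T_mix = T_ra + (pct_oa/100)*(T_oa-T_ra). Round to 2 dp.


T_mix = 73.7 + (28.1/100)*(103.3-73.7) = 82.02 F

82.02 F


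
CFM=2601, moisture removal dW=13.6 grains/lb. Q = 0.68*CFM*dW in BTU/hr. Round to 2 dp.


Q = 0.68 * 2601 * 13.6 = 24054.05 BTU/hr

24054.05 BTU/hr


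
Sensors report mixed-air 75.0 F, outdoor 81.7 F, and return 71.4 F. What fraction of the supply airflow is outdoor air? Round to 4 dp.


frac = (75.0 - 71.4) / (81.7 - 71.4) = 0.3495

0.3495


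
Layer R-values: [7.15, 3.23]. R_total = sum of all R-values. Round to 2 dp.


R_total = 7.15 + 3.23 = 10.38

10.38


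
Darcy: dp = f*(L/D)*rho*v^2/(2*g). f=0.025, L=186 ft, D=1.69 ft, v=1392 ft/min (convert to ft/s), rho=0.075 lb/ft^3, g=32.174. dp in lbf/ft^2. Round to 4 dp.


v_fps = 1392/60 = 23.2 ft/s
dp = 0.025*(186/1.69)*0.075*23.2^2/(2*32.174) = 1.7261 lbf/ft^2

1.7261 lbf/ft^2


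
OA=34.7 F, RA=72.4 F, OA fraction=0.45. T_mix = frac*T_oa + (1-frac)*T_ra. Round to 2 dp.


T_mix = 0.45*34.7 + 0.55*72.4 = 55.44 F

55.44 F


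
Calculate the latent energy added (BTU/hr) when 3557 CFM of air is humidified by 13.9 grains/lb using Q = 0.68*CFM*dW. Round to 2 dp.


Q = 0.68 * 3557 * 13.9 = 33620.76 BTU/hr

33620.76 BTU/hr


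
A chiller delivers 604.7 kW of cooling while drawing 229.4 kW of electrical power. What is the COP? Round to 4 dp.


COP = 604.7 / 229.4 = 2.6360

2.6360


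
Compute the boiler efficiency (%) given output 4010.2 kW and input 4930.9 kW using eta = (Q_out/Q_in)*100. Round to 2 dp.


eta = (4010.2/4930.9)*100 = 81.33 %

81.33 %


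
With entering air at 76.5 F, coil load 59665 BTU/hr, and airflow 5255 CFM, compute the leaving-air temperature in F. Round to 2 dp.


dT = 59665/(1.08*5255) = 10.5129
T_leave = 76.5 - 10.5129 = 65.99 F

65.99 F


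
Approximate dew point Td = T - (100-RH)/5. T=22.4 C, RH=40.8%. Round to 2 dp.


Td = 22.4 - (100-40.8)/5 = 10.56 C

10.56 C


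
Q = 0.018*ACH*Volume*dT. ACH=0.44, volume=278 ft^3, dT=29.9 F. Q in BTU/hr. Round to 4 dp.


Q = 0.018 * 0.44 * 278 * 29.9 = 65.8326 BTU/hr

65.8326 BTU/hr


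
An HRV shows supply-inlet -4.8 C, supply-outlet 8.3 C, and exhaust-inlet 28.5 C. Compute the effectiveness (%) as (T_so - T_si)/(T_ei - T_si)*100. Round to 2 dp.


eff = (8.3-(-4.8))/(28.5-(-4.8))*100 = 39.34 %

39.34 %


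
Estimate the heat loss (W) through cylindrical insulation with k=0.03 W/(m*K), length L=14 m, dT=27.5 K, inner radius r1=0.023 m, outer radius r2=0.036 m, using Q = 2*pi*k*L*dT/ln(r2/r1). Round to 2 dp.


Q = 2*pi*0.03*14*27.5/ln(0.036/0.023) = 161.98 W

161.98 W


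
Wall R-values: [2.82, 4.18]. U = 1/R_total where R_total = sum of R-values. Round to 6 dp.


R_total = 2.82 + 4.18 = 7.00
U = 1/7.00 = 0.142857

0.142857


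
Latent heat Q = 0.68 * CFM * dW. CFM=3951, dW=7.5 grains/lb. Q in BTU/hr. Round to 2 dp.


Q = 0.68 * 3951 * 7.5 = 20150.10 BTU/hr

20150.10 BTU/hr


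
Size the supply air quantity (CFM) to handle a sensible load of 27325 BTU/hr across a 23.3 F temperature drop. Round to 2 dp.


CFM = 27325 / (1.08 * 23.3) = 1085.88

1085.88 CFM


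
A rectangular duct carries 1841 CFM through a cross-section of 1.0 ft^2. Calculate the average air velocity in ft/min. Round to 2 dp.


V = 1841 / 1.0 = 1841.00 ft/min

1841.00 ft/min


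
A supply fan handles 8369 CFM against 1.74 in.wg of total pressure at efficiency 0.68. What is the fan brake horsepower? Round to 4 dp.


BHP = 8369 * 1.74 / (6356 * 0.68) = 3.3692 hp

3.3692 hp


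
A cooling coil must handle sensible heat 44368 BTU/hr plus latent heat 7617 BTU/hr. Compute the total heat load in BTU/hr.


Qt = 44368 + 7617 = 51985 BTU/hr

51985 BTU/hr


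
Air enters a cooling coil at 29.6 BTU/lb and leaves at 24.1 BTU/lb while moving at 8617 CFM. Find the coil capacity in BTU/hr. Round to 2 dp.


Q = 4.5 * 8617 * (29.6 - 24.1) = 213270.75 BTU/hr

213270.75 BTU/hr


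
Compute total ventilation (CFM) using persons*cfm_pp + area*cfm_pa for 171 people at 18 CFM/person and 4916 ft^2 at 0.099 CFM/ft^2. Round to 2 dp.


Total = 171*18 + 4916*0.099 = 3564.68 CFM

3564.68 CFM


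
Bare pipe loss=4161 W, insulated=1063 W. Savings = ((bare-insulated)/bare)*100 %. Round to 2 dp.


Savings = ((4161-1063)/4161)*100 = 74.45 %

74.45 %


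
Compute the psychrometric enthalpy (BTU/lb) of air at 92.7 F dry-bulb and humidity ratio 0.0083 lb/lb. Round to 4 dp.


h = 0.24*92.7 + 0.0083*(1061+0.444*92.7) = 31.3959 BTU/lb

31.3959 BTU/lb


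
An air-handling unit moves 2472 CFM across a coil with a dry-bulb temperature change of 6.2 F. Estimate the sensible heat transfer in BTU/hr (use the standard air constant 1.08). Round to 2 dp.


Q = 1.08 * 2472 * 6.2 = 16552.51 BTU/hr

16552.51 BTU/hr


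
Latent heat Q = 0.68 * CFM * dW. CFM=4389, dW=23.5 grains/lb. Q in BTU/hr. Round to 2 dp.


Q = 0.68 * 4389 * 23.5 = 70136.22 BTU/hr

70136.22 BTU/hr


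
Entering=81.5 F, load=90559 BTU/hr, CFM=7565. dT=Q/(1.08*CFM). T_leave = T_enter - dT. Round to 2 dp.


dT = 90559/(1.08*7565) = 11.0841
T_leave = 81.5 - 11.0841 = 70.42 F

70.42 F


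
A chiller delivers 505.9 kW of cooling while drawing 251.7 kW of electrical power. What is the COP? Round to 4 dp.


COP = 505.9 / 251.7 = 2.0099

2.0099


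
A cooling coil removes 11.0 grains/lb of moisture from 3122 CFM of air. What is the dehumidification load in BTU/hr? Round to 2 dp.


Q = 0.68 * 3122 * 11.0 = 23352.56 BTU/hr

23352.56 BTU/hr


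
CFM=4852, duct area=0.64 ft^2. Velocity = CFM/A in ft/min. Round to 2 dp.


V = 4852 / 0.64 = 7581.25 ft/min

7581.25 ft/min


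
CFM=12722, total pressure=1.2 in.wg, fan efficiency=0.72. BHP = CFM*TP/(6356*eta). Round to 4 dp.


BHP = 12722 * 1.2 / (6356 * 0.72) = 3.3360 hp

3.3360 hp


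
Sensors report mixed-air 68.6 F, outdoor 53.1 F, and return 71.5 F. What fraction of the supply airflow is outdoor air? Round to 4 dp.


frac = (68.6 - 71.5) / (53.1 - 71.5) = 0.1576

0.1576


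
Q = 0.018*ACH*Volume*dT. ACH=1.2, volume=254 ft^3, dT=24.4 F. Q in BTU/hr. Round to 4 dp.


Q = 0.018 * 1.2 * 254 * 24.4 = 133.8682 BTU/hr

133.8682 BTU/hr


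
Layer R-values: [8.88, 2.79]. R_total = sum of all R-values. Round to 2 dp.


R_total = 8.88 + 2.79 = 11.67

11.67


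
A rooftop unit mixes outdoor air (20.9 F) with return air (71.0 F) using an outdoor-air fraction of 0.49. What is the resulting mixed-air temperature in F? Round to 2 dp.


T_mix = 0.49*20.9 + 0.51*71.0 = 46.45 F

46.45 F


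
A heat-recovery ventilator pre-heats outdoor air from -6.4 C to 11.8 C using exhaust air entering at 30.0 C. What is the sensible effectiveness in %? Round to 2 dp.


eff = (11.8-(-6.4))/(30.0-(-6.4))*100 = 50.00 %

50.00 %


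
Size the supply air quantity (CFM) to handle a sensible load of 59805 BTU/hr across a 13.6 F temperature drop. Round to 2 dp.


CFM = 59805 / (1.08 * 13.6) = 4071.69

4071.69 CFM


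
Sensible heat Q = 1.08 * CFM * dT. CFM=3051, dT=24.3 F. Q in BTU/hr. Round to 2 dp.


Q = 1.08 * 3051 * 24.3 = 80070.44 BTU/hr

80070.44 BTU/hr


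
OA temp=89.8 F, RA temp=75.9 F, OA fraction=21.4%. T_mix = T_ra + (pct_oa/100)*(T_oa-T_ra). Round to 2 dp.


T_mix = 75.9 + (21.4/100)*(89.8-75.9) = 78.87 F

78.87 F


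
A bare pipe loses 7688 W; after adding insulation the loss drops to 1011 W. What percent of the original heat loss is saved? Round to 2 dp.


Savings = ((7688-1011)/7688)*100 = 86.85 %

86.85 %


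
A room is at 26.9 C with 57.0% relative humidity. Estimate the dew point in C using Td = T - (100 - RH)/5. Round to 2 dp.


Td = 26.9 - (100-57.0)/5 = 18.30 C

18.30 C


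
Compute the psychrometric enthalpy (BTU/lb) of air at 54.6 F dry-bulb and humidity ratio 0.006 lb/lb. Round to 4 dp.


h = 0.24*54.6 + 0.006*(1061+0.444*54.6) = 19.6155 BTU/lb

19.6155 BTU/lb


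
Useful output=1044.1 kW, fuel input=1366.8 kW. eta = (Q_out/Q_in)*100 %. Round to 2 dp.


eta = (1044.1/1366.8)*100 = 76.39 %

76.39 %


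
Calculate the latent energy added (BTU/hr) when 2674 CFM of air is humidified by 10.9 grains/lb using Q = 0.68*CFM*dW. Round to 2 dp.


Q = 0.68 * 2674 * 10.9 = 19819.69 BTU/hr

19819.69 BTU/hr


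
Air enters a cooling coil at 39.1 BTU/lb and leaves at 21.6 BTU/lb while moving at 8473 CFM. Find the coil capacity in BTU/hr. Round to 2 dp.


Q = 4.5 * 8473 * (39.1 - 21.6) = 667248.75 BTU/hr

667248.75 BTU/hr


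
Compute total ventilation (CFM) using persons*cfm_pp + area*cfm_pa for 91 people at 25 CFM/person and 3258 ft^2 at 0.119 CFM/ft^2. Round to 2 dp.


Total = 91*25 + 3258*0.119 = 2662.70 CFM

2662.70 CFM


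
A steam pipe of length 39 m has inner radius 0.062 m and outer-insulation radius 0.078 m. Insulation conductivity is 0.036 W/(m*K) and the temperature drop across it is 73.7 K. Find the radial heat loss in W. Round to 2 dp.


Q = 2*pi*0.036*39*73.7/ln(0.078/0.062) = 2831.98 W

2831.98 W


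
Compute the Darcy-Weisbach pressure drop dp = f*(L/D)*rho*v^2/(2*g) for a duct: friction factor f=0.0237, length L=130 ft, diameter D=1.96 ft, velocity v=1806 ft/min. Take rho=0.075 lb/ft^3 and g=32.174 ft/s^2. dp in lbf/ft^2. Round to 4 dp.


v_fps = 1806/60 = 30.1 ft/s
dp = 0.0237*(130/1.96)*0.075*30.1^2/(2*32.174) = 1.6599 lbf/ft^2

1.6599 lbf/ft^2


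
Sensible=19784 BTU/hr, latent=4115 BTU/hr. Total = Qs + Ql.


Qt = 19784 + 4115 = 23899 BTU/hr

23899 BTU/hr


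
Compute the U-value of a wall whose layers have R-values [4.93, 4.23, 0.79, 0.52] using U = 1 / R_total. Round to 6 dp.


R_total = 4.93 + 4.23 + 0.79 + 0.52 = 10.47
U = 1/10.47 = 0.095511

0.095511


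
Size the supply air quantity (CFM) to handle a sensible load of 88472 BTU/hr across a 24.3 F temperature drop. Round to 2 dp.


CFM = 88472 / (1.08 * 24.3) = 3371.13

3371.13 CFM


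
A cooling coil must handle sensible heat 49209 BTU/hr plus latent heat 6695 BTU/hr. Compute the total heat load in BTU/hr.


Qt = 49209 + 6695 = 55904 BTU/hr

55904 BTU/hr


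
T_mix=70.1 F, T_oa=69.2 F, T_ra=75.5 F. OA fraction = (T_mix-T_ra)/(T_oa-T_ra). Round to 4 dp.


frac = (70.1 - 75.5) / (69.2 - 75.5) = 0.8571

0.8571


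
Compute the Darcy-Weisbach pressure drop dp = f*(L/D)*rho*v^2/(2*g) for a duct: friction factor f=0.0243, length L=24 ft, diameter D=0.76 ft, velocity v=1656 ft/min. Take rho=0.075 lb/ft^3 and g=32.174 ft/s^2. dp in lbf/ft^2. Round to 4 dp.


v_fps = 1656/60 = 27.6 ft/s
dp = 0.0243*(24/0.76)*0.075*27.6^2/(2*32.174) = 0.6813 lbf/ft^2

0.6813 lbf/ft^2


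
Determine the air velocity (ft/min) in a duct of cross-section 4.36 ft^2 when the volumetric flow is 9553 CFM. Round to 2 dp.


V = 9553 / 4.36 = 2191.06 ft/min

2191.06 ft/min


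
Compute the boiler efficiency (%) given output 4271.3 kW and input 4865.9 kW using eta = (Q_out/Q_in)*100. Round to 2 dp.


eta = (4271.3/4865.9)*100 = 87.78 %

87.78 %


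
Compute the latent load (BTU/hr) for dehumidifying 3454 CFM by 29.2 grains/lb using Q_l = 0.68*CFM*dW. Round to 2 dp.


Q = 0.68 * 3454 * 29.2 = 68582.62 BTU/hr

68582.62 BTU/hr


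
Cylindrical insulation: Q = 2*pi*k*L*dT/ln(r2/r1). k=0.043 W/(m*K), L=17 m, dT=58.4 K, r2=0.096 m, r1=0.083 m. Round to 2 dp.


Q = 2*pi*0.043*17*58.4/ln(0.096/0.083) = 1843.42 W

1843.42 W


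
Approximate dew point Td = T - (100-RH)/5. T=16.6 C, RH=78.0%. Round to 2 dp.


Td = 16.6 - (100-78.0)/5 = 12.20 C

12.20 C


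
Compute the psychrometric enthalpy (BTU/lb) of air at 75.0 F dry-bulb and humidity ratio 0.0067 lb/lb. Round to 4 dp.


h = 0.24*75.0 + 0.0067*(1061+0.444*75.0) = 25.3318 BTU/lb

25.3318 BTU/lb


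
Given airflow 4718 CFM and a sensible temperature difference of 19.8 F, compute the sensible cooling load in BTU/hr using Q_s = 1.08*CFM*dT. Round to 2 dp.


Q = 1.08 * 4718 * 19.8 = 100889.71 BTU/hr

100889.71 BTU/hr


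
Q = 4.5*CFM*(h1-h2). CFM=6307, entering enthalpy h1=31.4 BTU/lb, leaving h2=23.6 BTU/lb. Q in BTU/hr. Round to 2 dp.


Q = 4.5 * 6307 * (31.4 - 23.6) = 221375.70 BTU/hr

221375.70 BTU/hr


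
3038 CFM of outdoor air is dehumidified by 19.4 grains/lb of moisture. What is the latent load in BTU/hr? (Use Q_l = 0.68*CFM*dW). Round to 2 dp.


Q = 0.68 * 3038 * 19.4 = 40077.30 BTU/hr

40077.30 BTU/hr


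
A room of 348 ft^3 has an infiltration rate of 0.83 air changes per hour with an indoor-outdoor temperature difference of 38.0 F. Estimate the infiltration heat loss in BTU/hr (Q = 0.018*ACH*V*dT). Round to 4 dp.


Q = 0.018 * 0.83 * 348 * 38.0 = 197.5666 BTU/hr

197.5666 BTU/hr


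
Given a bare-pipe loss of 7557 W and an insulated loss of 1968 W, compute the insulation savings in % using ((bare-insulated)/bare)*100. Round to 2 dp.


Savings = ((7557-1968)/7557)*100 = 73.96 %

73.96 %


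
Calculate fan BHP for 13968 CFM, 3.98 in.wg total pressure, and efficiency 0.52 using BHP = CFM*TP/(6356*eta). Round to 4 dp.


BHP = 13968 * 3.98 / (6356 * 0.52) = 16.8202 hp

16.8202 hp


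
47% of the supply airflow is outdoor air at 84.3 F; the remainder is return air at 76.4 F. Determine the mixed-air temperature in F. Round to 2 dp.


T_mix = 0.47*84.3 + 0.53*76.4 = 80.11 F

80.11 F


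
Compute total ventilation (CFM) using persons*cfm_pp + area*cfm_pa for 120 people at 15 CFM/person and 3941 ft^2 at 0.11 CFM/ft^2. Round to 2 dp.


Total = 120*15 + 3941*0.11 = 2233.51 CFM

2233.51 CFM


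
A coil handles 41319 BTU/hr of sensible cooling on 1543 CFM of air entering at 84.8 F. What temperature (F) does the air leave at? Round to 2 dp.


dT = 41319/(1.08*1543) = 24.7948
T_leave = 84.8 - 24.7948 = 60.01 F

60.01 F


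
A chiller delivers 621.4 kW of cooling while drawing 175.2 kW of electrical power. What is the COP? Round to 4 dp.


COP = 621.4 / 175.2 = 3.5468

3.5468


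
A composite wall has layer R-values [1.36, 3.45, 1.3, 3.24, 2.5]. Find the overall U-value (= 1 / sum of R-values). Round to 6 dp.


R_total = 1.36 + 3.45 + 1.3 + 3.24 + 2.5 = 11.85
U = 1/11.85 = 0.084388

0.084388


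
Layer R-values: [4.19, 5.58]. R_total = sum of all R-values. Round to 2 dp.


R_total = 4.19 + 5.58 = 9.77

9.77


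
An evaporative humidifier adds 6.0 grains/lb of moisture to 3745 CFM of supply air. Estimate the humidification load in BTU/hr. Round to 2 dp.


Q = 0.68 * 3745 * 6.0 = 15279.60 BTU/hr

15279.60 BTU/hr


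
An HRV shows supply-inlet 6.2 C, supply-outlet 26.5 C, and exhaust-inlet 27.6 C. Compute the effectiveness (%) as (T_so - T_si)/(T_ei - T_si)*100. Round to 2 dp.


eff = (26.5-6.2)/(27.6-6.2)*100 = 94.86 %

94.86 %


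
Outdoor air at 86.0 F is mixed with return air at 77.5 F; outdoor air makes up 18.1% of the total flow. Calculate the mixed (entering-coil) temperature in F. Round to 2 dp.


T_mix = 77.5 + (18.1/100)*(86.0-77.5) = 79.04 F

79.04 F


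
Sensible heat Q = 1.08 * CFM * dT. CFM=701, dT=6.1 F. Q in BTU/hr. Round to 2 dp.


Q = 1.08 * 701 * 6.1 = 4618.19 BTU/hr

4618.19 BTU/hr


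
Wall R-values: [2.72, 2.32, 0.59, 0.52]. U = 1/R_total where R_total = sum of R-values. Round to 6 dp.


R_total = 2.72 + 2.32 + 0.59 + 0.52 = 6.15
U = 1/6.15 = 0.162602

0.162602


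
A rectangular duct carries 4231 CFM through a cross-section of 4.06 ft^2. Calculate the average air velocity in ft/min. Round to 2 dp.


V = 4231 / 4.06 = 1042.12 ft/min

1042.12 ft/min


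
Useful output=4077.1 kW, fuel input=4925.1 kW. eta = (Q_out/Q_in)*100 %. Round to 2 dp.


eta = (4077.1/4925.1)*100 = 82.78 %

82.78 %


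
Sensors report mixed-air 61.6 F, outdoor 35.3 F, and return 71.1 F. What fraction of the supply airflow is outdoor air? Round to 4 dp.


frac = (61.6 - 71.1) / (35.3 - 71.1) = 0.2654

0.2654


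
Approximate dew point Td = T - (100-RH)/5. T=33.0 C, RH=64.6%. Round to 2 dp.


Td = 33.0 - (100-64.6)/5 = 25.92 C

25.92 C


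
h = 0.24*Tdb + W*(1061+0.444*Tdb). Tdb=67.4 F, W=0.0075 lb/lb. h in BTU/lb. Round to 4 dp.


h = 0.24*67.4 + 0.0075*(1061+0.444*67.4) = 24.3579 BTU/lb

24.3579 BTU/lb


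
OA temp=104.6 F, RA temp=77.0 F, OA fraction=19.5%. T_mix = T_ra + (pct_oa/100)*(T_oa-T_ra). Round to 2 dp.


T_mix = 77.0 + (19.5/100)*(104.6-77.0) = 82.38 F

82.38 F


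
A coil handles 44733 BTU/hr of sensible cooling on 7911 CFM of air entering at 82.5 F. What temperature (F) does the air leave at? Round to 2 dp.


dT = 44733/(1.08*7911) = 5.2357
T_leave = 82.5 - 5.2357 = 77.26 F

77.26 F


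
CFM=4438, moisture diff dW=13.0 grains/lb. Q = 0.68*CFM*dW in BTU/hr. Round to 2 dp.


Q = 0.68 * 4438 * 13.0 = 39231.92 BTU/hr

39231.92 BTU/hr


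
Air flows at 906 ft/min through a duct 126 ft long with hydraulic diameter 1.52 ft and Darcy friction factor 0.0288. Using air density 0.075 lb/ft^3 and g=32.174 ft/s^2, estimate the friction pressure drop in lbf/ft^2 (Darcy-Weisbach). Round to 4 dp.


v_fps = 906/60 = 15.1 ft/s
dp = 0.0288*(126/1.52)*0.075*15.1^2/(2*32.174) = 0.6345 lbf/ft^2

0.6345 lbf/ft^2


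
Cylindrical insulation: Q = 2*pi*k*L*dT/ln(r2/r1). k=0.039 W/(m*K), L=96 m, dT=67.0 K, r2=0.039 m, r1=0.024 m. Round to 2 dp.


Q = 2*pi*0.039*96*67.0/ln(0.039/0.024) = 3246.34 W

3246.34 W


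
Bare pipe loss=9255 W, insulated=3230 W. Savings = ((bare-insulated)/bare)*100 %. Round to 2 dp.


Savings = ((9255-3230)/9255)*100 = 65.10 %

65.10 %


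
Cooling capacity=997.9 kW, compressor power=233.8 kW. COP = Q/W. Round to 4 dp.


COP = 997.9 / 233.8 = 4.2682

4.2682


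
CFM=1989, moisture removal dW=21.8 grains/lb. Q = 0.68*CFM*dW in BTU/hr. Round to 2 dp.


Q = 0.68 * 1989 * 21.8 = 29484.94 BTU/hr

29484.94 BTU/hr


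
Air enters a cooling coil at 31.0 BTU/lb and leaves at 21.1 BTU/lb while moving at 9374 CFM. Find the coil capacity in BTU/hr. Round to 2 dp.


Q = 4.5 * 9374 * (31.0 - 21.1) = 417611.70 BTU/hr

417611.70 BTU/hr


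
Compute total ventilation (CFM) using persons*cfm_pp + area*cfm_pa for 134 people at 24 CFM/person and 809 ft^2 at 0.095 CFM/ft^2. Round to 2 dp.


Total = 134*24 + 809*0.095 = 3292.86 CFM

3292.86 CFM


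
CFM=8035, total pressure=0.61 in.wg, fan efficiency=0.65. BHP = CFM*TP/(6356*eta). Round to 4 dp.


BHP = 8035 * 0.61 / (6356 * 0.65) = 1.1864 hp

1.1864 hp


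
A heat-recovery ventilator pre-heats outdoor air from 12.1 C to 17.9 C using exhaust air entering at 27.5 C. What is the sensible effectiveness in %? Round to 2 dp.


eff = (17.9-12.1)/(27.5-12.1)*100 = 37.66 %

37.66 %


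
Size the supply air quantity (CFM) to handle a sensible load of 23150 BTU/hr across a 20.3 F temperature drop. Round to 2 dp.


CFM = 23150 / (1.08 * 20.3) = 1055.92

1055.92 CFM


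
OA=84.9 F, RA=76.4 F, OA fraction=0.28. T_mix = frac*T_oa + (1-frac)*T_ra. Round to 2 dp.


T_mix = 0.28*84.9 + 0.72*76.4 = 78.78 F

78.78 F


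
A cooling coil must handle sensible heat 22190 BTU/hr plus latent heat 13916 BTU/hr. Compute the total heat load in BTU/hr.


Qt = 22190 + 13916 = 36106 BTU/hr

36106 BTU/hr


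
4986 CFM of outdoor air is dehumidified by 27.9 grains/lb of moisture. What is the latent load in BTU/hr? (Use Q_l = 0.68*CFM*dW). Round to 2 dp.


Q = 0.68 * 4986 * 27.9 = 94594.39 BTU/hr

94594.39 BTU/hr


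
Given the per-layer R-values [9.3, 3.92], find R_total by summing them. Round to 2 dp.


R_total = 9.3 + 3.92 = 13.22

13.22


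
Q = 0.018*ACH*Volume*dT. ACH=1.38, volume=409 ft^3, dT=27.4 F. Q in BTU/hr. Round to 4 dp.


Q = 0.018 * 1.38 * 409 * 27.4 = 278.3719 BTU/hr

278.3719 BTU/hr


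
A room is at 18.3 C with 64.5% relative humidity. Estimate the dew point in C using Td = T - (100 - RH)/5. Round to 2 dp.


Td = 18.3 - (100-64.5)/5 = 11.20 C

11.20 C


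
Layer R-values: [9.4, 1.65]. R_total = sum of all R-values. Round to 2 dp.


R_total = 9.4 + 1.65 = 11.05

11.05


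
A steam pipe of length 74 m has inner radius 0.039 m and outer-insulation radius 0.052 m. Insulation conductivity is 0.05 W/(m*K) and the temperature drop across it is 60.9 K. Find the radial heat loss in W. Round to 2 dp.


Q = 2*pi*0.05*74*60.9/ln(0.052/0.039) = 4921.37 W

4921.37 W


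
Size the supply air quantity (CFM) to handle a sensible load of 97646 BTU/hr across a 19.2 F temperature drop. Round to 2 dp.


CFM = 97646 / (1.08 * 19.2) = 4709.01

4709.01 CFM


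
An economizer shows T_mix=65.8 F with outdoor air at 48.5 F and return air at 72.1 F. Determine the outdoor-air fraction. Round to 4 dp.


frac = (65.8 - 72.1) / (48.5 - 72.1) = 0.2669

0.2669


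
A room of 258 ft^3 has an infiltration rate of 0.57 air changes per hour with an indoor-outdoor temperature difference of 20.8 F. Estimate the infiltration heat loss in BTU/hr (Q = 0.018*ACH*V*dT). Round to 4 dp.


Q = 0.018 * 0.57 * 258 * 20.8 = 55.0593 BTU/hr

55.0593 BTU/hr


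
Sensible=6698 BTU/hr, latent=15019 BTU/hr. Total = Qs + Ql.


Qt = 6698 + 15019 = 21717 BTU/hr

21717 BTU/hr


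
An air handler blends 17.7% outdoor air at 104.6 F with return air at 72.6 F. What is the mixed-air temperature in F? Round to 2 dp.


T_mix = 72.6 + (17.7/100)*(104.6-72.6) = 78.26 F

78.26 F


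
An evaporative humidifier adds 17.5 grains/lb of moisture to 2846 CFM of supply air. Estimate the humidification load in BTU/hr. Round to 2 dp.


Q = 0.68 * 2846 * 17.5 = 33867.40 BTU/hr

33867.40 BTU/hr


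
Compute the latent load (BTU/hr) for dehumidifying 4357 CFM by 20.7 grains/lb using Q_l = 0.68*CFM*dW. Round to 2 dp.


Q = 0.68 * 4357 * 20.7 = 61329.13 BTU/hr

61329.13 BTU/hr


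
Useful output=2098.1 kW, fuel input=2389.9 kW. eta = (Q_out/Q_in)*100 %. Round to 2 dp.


eta = (2098.1/2389.9)*100 = 87.79 %

87.79 %


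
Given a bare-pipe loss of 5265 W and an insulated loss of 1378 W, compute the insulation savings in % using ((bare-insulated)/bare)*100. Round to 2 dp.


Savings = ((5265-1378)/5265)*100 = 73.83 %

73.83 %


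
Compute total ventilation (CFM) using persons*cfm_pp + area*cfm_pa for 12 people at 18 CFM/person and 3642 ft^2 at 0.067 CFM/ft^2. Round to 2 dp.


Total = 12*18 + 3642*0.067 = 460.01 CFM

460.01 CFM


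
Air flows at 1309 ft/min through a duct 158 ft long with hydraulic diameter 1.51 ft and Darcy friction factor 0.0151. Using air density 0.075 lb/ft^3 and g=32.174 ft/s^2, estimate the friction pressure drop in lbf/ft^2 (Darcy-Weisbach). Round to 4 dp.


v_fps = 1309/60 = 21.8167 ft/s
dp = 0.0151*(158/1.51)*0.075*21.8167^2/(2*32.174) = 0.8765 lbf/ft^2

0.8765 lbf/ft^2


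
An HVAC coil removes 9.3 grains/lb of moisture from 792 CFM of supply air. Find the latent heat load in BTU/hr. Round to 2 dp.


Q = 0.68 * 792 * 9.3 = 5008.61 BTU/hr

5008.61 BTU/hr


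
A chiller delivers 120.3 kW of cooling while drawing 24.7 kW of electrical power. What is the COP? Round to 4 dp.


COP = 120.3 / 24.7 = 4.8704

4.8704


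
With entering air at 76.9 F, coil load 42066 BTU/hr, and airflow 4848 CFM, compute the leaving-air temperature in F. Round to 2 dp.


dT = 42066/(1.08*4848) = 8.0342
T_leave = 76.9 - 8.0342 = 68.87 F

68.87 F


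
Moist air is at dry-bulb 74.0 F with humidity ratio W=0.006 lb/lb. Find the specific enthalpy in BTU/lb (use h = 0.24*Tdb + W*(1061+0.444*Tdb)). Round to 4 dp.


h = 0.24*74.0 + 0.006*(1061+0.444*74.0) = 24.3231 BTU/lb

24.3231 BTU/lb


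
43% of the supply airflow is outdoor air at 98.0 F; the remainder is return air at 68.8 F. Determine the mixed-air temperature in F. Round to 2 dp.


T_mix = 0.43*98.0 + 0.57*68.8 = 81.36 F

81.36 F


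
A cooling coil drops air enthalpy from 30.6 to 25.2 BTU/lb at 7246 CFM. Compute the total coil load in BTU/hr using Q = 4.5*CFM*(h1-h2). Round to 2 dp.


Q = 4.5 * 7246 * (30.6 - 25.2) = 176077.80 BTU/hr

176077.80 BTU/hr


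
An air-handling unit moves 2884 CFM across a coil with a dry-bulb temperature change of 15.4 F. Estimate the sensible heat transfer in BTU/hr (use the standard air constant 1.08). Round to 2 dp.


Q = 1.08 * 2884 * 15.4 = 47966.69 BTU/hr

47966.69 BTU/hr


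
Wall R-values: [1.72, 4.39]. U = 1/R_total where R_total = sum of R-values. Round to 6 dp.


R_total = 1.72 + 4.39 = 6.11
U = 1/6.11 = 0.163666

0.163666


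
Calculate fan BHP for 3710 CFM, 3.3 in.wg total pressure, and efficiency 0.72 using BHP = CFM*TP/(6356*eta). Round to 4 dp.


BHP = 3710 * 3.3 / (6356 * 0.72) = 2.6753 hp

2.6753 hp


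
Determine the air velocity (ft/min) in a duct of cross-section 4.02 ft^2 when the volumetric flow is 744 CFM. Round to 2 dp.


V = 744 / 4.02 = 185.07 ft/min

185.07 ft/min


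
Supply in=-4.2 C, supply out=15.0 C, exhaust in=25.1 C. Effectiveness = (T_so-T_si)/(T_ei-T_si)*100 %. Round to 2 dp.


eff = (15.0-(-4.2))/(25.1-(-4.2))*100 = 65.53 %

65.53 %


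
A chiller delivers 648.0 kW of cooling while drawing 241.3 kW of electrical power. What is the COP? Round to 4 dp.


COP = 648.0 / 241.3 = 2.6855

2.6855


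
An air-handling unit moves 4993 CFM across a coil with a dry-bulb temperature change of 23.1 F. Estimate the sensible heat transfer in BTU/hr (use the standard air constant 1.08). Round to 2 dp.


Q = 1.08 * 4993 * 23.1 = 124565.36 BTU/hr

124565.36 BTU/hr


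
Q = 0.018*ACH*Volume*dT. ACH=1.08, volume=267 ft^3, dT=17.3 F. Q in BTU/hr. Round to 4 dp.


Q = 0.018 * 1.08 * 267 * 17.3 = 89.7953 BTU/hr

89.7953 BTU/hr


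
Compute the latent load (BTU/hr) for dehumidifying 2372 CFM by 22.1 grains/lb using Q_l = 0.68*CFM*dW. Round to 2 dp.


Q = 0.68 * 2372 * 22.1 = 35646.42 BTU/hr

35646.42 BTU/hr


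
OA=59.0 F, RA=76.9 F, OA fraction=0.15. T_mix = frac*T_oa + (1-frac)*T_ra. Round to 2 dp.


T_mix = 0.15*59.0 + 0.85*76.9 = 74.22 F

74.22 F


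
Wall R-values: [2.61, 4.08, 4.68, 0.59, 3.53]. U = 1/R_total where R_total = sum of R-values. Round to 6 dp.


R_total = 2.61 + 4.08 + 4.68 + 0.59 + 3.53 = 15.49
U = 1/15.49 = 0.064558

0.064558


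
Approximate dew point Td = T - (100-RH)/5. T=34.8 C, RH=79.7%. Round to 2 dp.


Td = 34.8 - (100-79.7)/5 = 30.74 C

30.74 C


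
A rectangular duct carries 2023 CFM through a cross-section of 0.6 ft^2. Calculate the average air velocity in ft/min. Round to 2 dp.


V = 2023 / 0.6 = 3371.67 ft/min

3371.67 ft/min


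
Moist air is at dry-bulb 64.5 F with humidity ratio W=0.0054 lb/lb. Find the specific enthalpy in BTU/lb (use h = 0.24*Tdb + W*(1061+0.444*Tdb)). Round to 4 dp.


h = 0.24*64.5 + 0.0054*(1061+0.444*64.5) = 21.3640 BTU/lb

21.3640 BTU/lb


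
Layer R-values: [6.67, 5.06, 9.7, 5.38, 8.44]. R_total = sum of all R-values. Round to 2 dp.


R_total = 6.67 + 5.06 + 9.7 + 5.38 + 8.44 = 35.25

35.25


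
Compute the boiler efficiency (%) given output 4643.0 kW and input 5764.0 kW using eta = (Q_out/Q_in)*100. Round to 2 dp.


eta = (4643.0/5764.0)*100 = 80.55 %

80.55 %


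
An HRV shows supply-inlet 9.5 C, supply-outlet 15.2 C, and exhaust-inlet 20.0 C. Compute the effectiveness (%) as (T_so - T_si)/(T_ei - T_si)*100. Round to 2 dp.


eff = (15.2-9.5)/(20.0-9.5)*100 = 54.29 %

54.29 %


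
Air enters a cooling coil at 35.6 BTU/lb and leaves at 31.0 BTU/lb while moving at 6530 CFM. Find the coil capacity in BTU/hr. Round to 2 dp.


Q = 4.5 * 6530 * (35.6 - 31.0) = 135171.00 BTU/hr

135171.00 BTU/hr


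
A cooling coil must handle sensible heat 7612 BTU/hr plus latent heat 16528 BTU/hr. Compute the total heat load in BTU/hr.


Qt = 7612 + 16528 = 24140 BTU/hr

24140 BTU/hr


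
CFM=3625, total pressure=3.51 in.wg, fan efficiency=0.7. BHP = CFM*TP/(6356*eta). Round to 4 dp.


BHP = 3625 * 3.51 / (6356 * 0.7) = 2.8598 hp

2.8598 hp


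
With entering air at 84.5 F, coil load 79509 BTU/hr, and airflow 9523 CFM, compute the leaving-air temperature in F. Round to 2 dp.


dT = 79509/(1.08*9523) = 7.7307
T_leave = 84.5 - 7.7307 = 76.77 F

76.77 F


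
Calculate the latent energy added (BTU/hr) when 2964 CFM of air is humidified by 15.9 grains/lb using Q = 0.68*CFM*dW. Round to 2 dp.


Q = 0.68 * 2964 * 15.9 = 32046.77 BTU/hr

32046.77 BTU/hr


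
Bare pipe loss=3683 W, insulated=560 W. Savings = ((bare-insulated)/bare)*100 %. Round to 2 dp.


Savings = ((3683-560)/3683)*100 = 84.80 %

84.80 %


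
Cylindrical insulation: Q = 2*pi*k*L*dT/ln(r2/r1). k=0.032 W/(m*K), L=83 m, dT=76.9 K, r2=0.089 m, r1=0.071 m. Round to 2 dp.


Q = 2*pi*0.032*83*76.9/ln(0.089/0.071) = 5679.49 W

5679.49 W


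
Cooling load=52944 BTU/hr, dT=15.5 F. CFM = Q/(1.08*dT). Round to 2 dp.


CFM = 52944 / (1.08 * 15.5) = 3162.72

3162.72 CFM


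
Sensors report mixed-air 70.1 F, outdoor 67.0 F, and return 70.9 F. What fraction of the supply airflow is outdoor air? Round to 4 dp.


frac = (70.1 - 70.9) / (67.0 - 70.9) = 0.2051

0.2051


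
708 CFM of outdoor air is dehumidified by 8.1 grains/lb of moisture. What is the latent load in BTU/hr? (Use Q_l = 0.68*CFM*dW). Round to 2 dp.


Q = 0.68 * 708 * 8.1 = 3899.66 BTU/hr

3899.66 BTU/hr


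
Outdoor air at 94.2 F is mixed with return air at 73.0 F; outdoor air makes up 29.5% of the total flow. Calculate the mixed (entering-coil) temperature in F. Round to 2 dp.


T_mix = 73.0 + (29.5/100)*(94.2-73.0) = 79.25 F

79.25 F


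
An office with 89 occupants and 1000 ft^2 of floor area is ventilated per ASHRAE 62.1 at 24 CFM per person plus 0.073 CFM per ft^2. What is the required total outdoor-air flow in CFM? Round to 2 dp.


Total = 89*24 + 1000*0.073 = 2209.00 CFM

2209.00 CFM


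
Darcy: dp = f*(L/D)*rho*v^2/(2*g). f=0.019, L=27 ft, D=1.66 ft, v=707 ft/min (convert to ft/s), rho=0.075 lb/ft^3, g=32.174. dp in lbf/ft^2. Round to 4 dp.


v_fps = 707/60 = 11.7833 ft/s
dp = 0.019*(27/1.66)*0.075*11.7833^2/(2*32.174) = 0.0500 lbf/ft^2

0.0500 lbf/ft^2
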